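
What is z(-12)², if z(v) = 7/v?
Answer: 49/144 ≈ 0.34028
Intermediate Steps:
z(-12)² = (7/(-12))² = (7*(-1/12))² = (-7/12)² = 49/144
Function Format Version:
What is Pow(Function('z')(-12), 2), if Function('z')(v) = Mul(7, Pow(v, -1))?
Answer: Rational(49, 144) ≈ 0.34028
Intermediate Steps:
Pow(Function('z')(-12), 2) = Pow(Mul(7, Pow(-12, -1)), 2) = Pow(Mul(7, Rational(-1, 12)), 2) = Pow(Rational(-7, 12), 2) = Rational(49, 144)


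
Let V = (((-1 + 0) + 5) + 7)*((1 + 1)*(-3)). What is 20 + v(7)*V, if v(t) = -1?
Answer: 86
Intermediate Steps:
V = -66 (V = ((-1 + 5) + 7)*(2*(-3)) = (4 + 7)*(-6) = 11*(-6) = -66)
20 + v(7)*V = 20 - 1*(-66) = 20 + 66 = 86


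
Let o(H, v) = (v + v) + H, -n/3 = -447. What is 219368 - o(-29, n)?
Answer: 216715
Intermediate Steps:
n = 1341 (n = -3*(-447) = 1341)
o(H, v) = H + 2*v (o(H, v) = 2*v + H = H + 2*v)
219368 - o(-29, n) = 219368 - (-29 + 2*1341) = 219368 - (-29 + 2682) = 219368 - 1*2653 = 219368 - 2653 = 216715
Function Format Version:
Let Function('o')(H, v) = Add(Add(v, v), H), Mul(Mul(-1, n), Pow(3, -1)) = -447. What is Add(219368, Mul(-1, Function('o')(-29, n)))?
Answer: 216715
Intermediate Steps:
n = 1341 (n = Mul(-3, -447) = 1341)
Function('o')(H, v) = Add(H, Mul(2, v)) (Function('o')(H, v) = Add(Mul(2, v), H) = Add(H, Mul(2, v)))
Add(219368, Mul(-1, Function('o')(-29, n))) = Add(219368, Mul(-1, Add(-29, Mul(2, 1341)))) = Add(219368, Mul(-1, Add(-29, 2682))) = Add(219368, Mul(-1, 2653)) = Add(219368, -2653) = 216715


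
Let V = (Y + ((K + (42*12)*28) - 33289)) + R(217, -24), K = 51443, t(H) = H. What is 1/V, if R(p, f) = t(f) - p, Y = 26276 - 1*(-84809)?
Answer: 1/143110 ≈ 6.9876e-6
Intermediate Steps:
Y = 111085 (Y = 26276 + 84809 = 111085)
R(p, f) = f - p
V = 143110 (V = (111085 + ((51443 + (42*12)*28) - 33289)) + (-24 - 1*217) = (111085 + ((51443 + 504*28) - 33289)) + (-24 - 217) = (111085 + ((51443 + 14112) - 33289)) - 241 = (111085 + (65555 - 33289)) - 241 = (111085 + 32266) - 241 = 143351 - 241 = 143110)
1/V = 1/143110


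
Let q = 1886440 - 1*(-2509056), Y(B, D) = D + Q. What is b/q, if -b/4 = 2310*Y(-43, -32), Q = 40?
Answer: -1320/78491 ≈ -0.016817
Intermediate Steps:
Y(B, D) = 40 + D (Y(B, D) = D + 40 = 40 + D)
b = -73920 (b = -9240*(40 - 32) = -9240*8 = -4*18480 = -73920)
q = 4395496 (q = 1886440 + 2509056 = 4395496)
b/q = -73920/4395496 = -73920*1/4395496 = -1320/78491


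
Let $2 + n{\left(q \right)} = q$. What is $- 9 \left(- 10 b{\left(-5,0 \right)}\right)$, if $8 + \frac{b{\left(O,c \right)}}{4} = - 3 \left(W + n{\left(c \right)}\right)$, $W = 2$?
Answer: $-2880$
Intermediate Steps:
$n{\left(q \right)} = -2 + q$
$b{\left(O,c \right)} = -32 - 12 c$ ($b{\left(O,c \right)} = -32 + 4 \left(- 3 \left(2 + \left(-2 + c\right)\right)\right) = -32 + 4 \left(- 3 c\right) = -32 - 12 c$)
$- 9 \left(- 10 b{\left(-5,0 \right)}\right) = - 9 \left(- 10 \left(-32 - 0\right)\right) = - 9 \left(- 10 \left(-32 + 0\right)\right) = - 9 \left(\left(-10\right) \left(-32\right)\right) = \left(-9\right) 320 = -2880$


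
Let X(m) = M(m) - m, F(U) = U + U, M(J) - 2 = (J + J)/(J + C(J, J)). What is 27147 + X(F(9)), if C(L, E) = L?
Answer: 27132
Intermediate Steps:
M(J) = 3 (M(J) = 2 + (J + J)/(J + J) = 2 + (2*J)/((2*J)) = 2 + (2*J)*(1/(2*J)) = 2 + 1 = 3)
F(U) = 2*U
X(m) = 3 - m
27147 + X(F(9)) = 27147 + (3 - 2*9) = 27147 + (3 - 1*18) = 27147 + (3 - 18) = 27147 - 15 = 27132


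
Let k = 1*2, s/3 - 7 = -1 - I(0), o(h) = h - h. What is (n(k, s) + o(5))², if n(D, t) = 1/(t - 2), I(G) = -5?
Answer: 1/961 ≈ 0.0010406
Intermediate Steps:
o(h) = 0
s = 33 (s = 21 + 3*(-1 - 1*(-5)) = 21 + 3*(-1 + 5) = 21 + 3*4 = 21 + 12 = 33)
k = 2
n(D, t) = 1/(-2 + t)
(n(k, s) + o(5))² = (1/(-2 + 33) + 0)² = (1/31 + 0)² = (1/31)² = 1/961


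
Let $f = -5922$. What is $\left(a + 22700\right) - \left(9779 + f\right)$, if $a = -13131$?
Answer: $5712$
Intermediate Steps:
$\left(a + 22700\right) - \left(9779 + f\right) = \left(-13131 + 22700\right) - 3857 = 9569 + \left(-9779 + 5922\right) = 9569 - 3857 = 5712$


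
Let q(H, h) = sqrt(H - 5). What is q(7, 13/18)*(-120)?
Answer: -120*sqrt(2) ≈ -169.71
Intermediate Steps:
q(H, h) = sqrt(-5 + H)
q(7, 13/18)*(-120) = sqrt(-5 + 7)*(-120) = sqrt(2)*(-120) = -120*sqrt(2)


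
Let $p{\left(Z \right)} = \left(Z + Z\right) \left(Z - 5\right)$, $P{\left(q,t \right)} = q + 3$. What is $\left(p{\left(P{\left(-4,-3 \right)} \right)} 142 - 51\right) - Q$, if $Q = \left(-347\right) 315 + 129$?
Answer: $110829$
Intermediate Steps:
$P{\left(q,t \right)} = 3 + q$
$p{\left(Z \right)} = 2 Z \left(-5 + Z\right)$
$Q = -109176$ ($Q = -109305 + 129 = -109176$)
$\left(p{\left(P{\left(-4,-3 \right)} \right)} 142 - 51\right) - Q = \left(2 \left(3 - 4\right) \left(-5 + \left(3 - 4\right)\right) 142 - 51\right) - -109176 = \left(2 \left(-1\right) \left(-5 - 1\right) 142 - 51\right) + 109176 = \left(2 \left(-1\right) \left(-6\right) 142 - 51\right) + 109176 = \left(12 \cdot 142 - 51\right) + 109176 = \left(1704 - 51\right) + 109176 = 1653 + 109176 = 110829$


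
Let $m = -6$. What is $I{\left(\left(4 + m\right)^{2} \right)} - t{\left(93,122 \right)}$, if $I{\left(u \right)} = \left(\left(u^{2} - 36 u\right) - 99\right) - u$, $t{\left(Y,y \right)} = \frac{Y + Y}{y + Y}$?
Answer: $- \frac{49851}{215} \approx -231.87$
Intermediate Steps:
$t{\left(Y,y \right)} = \frac{2 Y}{Y + y}$
$I{\left(u \right)} = -99 + u^{2} - 37 u$ ($I{\left(u \right)} = \left(-99 + u^{2} - 36 u\right) - u = -99 + u^{2} - 37 u$)
$I{\left(\left(4 + m\right)^{2} \right)} - t{\left(93,122 \right)} = \left(-99 + \left(\left(4 - 6\right)^{2}\right)^{2} - 37 \left(4 - 6\right)^{2}\right) - 2 \cdot 93 \frac{1}{93 + 122} = \left(-99 + \left(\left(-2\right)^{2}\right)^{2} - 37 \left(-2\right)^{2}\right) - 2 \cdot 93 \cdot \frac{1}{215} = \left(-99 + 4^{2} - 148\right) - 2 \cdot 93 \cdot \frac{1}{215} = \left(-99 + 16 - 148\right) - \frac{186}{215} = -231 - \frac{186}{215} = - \frac{49851}{215}$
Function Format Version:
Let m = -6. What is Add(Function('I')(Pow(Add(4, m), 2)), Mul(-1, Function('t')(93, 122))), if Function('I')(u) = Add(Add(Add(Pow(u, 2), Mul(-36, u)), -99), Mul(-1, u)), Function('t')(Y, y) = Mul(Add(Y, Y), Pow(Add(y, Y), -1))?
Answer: Rational(-49851, 215) ≈ -231.87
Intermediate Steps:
Function('t')(Y, y) = Mul(2, Y, Pow(Add(Y, y), -1)) (Function('t')(Y, y) = Mul(Mul(2, Y), Pow(Add(Y, y), -1)) = Mul(2, Y, Pow(Add(Y, y), -1)))
Function('I')(u) = Add(-99, Pow(u, 2), Mul(-37, u)) (Function('I')(u) = Add(Add(-99, Pow(u, 2), Mul(-36, u)), Mul(-1, u)) = Add(-99, Pow(u, 2), Mul(-37, u)))
Add(Function('I')(Pow(Add(4, m), 2)), Mul(-1, Function('t')(93, 122))) = Add(Add(-99, Pow(Pow(Add(4, -6), 2), 2), Mul(-37, Pow(Add(4, -6), 2))), Mul(-1, Mul(2, 93, Pow(Add(93, 122), -1)))) = Add(Add(-99, Pow(Pow(-2, 2), 2), Mul(-37, Pow(-2, 2))), Mul(-1, Mul(2, 93, Pow(215, -1)))) = Add(Add(-99, Pow(4, 2), Mul(-37, 4)), Mul(-1, Mul(2, 93, Rational(1, 215)))) = Add(Add(-99, 16, -148), Mul(-1, Rational(186, 215))) = Add(-231, Rational(-186, 215)) = Rational(-49851, 215)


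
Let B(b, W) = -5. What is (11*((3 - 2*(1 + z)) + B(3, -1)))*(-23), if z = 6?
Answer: 4048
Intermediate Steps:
(11*((3 - 2*(1 + z)) + B(3, -1)))*(-23) = (11*((3 - 2*(1 + 6)) - 5))*(-23) = (11*((3 - 2*7) - 5))*(-23) = (11*((3 - 14) - 5))*(-23) = (11*(-11 - 5))*(-23) = (11*(-16))*(-23) = -176*(-23) = 4048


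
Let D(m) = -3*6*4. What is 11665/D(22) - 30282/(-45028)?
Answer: -130767829/810504 ≈ -161.34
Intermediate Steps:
D(m) = -72 (D(m) = -18*4 = -72)
11665/D(22) - 30282/(-45028) = 11665/(-72) - 30282/(-45028) = 11665*(-1/72) - 30282*(-1/45028) = -11665/72 + 15141/22514 = -130767829/810504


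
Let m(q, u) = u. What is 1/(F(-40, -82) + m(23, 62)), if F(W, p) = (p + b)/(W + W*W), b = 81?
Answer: 1560/96719 ≈ 0.016129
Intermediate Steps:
F(W, p) = (81 + p)/(W + W**2) (F(W, p) = (p + 81)/(W + W*W) = (81 + p)/(W + W**2))
1/(F(-40, -82) + m(23, 62)) = 1/((81 - 82)/((-40)*(1 - 40)) + 62) = 1/(-1/40*(-1)/(-39) + 62) = 1/(-1/40*(-1/39)*(-1) + 62) = 1/(-1/1560 + 62) = 1/(96719/1560) = 1560/96719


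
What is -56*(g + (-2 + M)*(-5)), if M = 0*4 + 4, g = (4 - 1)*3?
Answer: 56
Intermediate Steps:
g = 9 (g = 3*3 = 9)
M = 4 (M = 0 + 4 = 4)
-56*(g + (-2 + M)*(-5)) = -56*(9 + (-2 + 4)*(-5)) = -56*(9 + 2*(-5)) = -56*(9 - 10) = -56*(-1) = 56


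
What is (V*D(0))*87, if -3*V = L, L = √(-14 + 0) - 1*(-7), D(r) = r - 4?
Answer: 812 + 116*I*√14 ≈ 812.0 + 434.03*I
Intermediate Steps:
D(r) = -4 + r
L = 7 + I*√14 (L = √(-14) + 7 = I*√14 + 7 = 7 + I*√14 ≈ 7.0 + 3.7417*I)
V = -7/3 - I*√14/3 (V = -(7 + I*√14)/3 = -7/3 - I*√14/3 ≈ -2.3333 - 1.2472*I)
(V*D(0))*87 = ((-7/3 - I*√14/3)*(-4 + 0))*87 = ((-7/3 - I*√14/3)*(-4))*87 = (28/3 + 4*I*√14/3)*87 = 812 + 116*I*√14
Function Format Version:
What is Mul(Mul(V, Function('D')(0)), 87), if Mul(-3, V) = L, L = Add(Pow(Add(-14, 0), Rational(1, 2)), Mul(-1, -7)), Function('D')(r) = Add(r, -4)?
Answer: Add(812, Mul(116, I, Pow(14, Rational(1, 2)))) ≈ Add(812.00, Mul(434.03, I))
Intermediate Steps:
Function('D')(r) = Add(-4, r)
L = Add(7, Mul(I, Pow(14, Rational(1, 2)))) (L = Add(Pow(-14, Rational(1, 2)), 7) = Add(Mul(I, Pow(14, Rational(1, 2))), 7) = Add(7, Mul(I, Pow(14, Rational(1, 2)))) ≈ Add(7.0000, Mul(3.7417, I)))
V = Add(Rational(-7, 3), Mul(Rational(-1, 3), I, Pow(14, Rational(1, 2)))) (V = Mul(Rational(-1, 3), Add(7, Mul(I, Pow(14, Rational(1, 2))))) = Add(Rational(-7, 3), Mul(Rational(-1, 3), I, Pow(14, Rational(1, 2)))) ≈ Add(-2.3333, Mul(-1.2472, I)))
Mul(Mul(V, Function('D')(0)), 87) = Mul(Mul(Add(Rational(-7, 3), Mul(Rational(-1, 3), I, Pow(14, Rational(1, 2)))), Add(-4, 0)), 87) = Mul(Mul(Add(Rational(-7, 3), Mul(Rational(-1, 3), I, Pow(14, Rational(1, 2)))), -4), 87) = Mul(Add(Rational(28, 3), Mul(Rational(4, 3), I, Pow(14, Rational(1, 2)))), 87) = Add(812, Mul(116, I, Pow(14, Rational(1, 2))))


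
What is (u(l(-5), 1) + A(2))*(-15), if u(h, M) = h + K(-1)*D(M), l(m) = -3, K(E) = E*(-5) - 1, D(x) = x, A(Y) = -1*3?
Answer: 30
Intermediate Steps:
A(Y) = -3
K(E) = -1 - 5*E (K(E) = -5*E - 1 = -1 - 5*E)
u(h, M) = h + 4*M (u(h, M) = h + (-1 - 5*(-1))*M = h + (-1 + 5)*M = h + 4*M)
(u(l(-5), 1) + A(2))*(-15) = ((-3 + 4*1) - 3)*(-15) = ((-3 + 4) - 3)*(-15) = (1 - 3)*(-15) = -2*(-15) = 30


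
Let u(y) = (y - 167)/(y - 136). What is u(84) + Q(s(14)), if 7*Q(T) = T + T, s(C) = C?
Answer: 291/52 ≈ 5.5962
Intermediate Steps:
Q(T) = 2*T/7 (Q(T) = (T + T)/7 = (2*T)/7 = 2*T/7)
u(y) = (-167 + y)/(-136 + y)
u(84) + Q(s(14)) = (-167 + 84)/(-136 + 84) + (2/7)*14 = -83/(-52) + 4 = -1/52*(-83) + 4 = 83/52 + 4 = 291/52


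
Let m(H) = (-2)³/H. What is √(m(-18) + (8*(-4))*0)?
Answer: ⅔ ≈ 0.66667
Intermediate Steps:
m(H) = -8/H
√(m(-18) + (8*(-4))*0) = √(-8/(-18) + (8*(-4))*0) = √(-8*(-1/18) - 32*0) = √(4/9 + 0) = √(4/9) = ⅔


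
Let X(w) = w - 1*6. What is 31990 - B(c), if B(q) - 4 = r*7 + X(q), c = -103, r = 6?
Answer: 32053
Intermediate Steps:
X(w) = -6 + w (X(w) = w - 6 = -6 + w)
B(q) = 40 + q (B(q) = 4 + (6*7 + (-6 + q)) = 4 + (42 + (-6 + q)) = 4 + (36 + q) = 40 + q)
31990 - B(c) = 31990 - (40 - 103) = 31990 - 1*(-63) = 31990 + 63 = 32053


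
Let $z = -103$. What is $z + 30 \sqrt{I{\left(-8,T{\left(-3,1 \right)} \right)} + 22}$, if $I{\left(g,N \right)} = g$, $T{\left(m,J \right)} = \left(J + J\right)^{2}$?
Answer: $-103 + 30 \sqrt{14} \approx 9.2497$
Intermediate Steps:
$T{\left(m,J \right)} = 4 J^{2}$ ($T{\left(m,J \right)} = \left(2 J\right)^{2} = 4 J^{2}$)
$z + 30 \sqrt{I{\left(-8,T{\left(-3,1 \right)} \right)} + 22} = -103 + 30 \sqrt{-8 + 22} = -103 + 30 \sqrt{14}$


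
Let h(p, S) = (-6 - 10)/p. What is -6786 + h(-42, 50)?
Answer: -142498/21 ≈ -6785.6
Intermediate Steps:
h(p, S) = -16/p
-6786 + h(-42, 50) = -6786 - 16/(-42) = -6786 - 16*(-1/42) = -6786 + 8/21 = -142498/21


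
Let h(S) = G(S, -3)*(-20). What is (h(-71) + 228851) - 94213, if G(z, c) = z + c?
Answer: 136118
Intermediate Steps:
G(z, c) = c + z
h(S) = 60 - 20*S (h(S) = (-3 + S)*(-20) = 60 - 20*S)
(h(-71) + 228851) - 94213 = ((60 - 20*(-71)) + 228851) - 94213 = ((60 + 1420) + 228851) - 94213 = (1480 + 228851) - 94213 = 230331 - 94213 = 136118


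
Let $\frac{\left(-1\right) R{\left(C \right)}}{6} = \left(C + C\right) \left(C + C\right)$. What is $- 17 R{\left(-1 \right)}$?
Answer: $408$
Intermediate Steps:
$R{\left(C \right)} = - 24 C^{2}$ ($R{\left(C \right)} = - 6 \left(C + C\right) \left(C + C\right) = - 6 \cdot 2 C 2 C = - 6 \cdot 4 C^{2} = - 24 C^{2}$)
$- 17 R{\left(-1 \right)} = - 17 \left(- 24 \left(-1\right)^{2}\right) = - 17 \left(\left(-24\right) 1\right) = \left(-17\right) \left(-24\right) = 408$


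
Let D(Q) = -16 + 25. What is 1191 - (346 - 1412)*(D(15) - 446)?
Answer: -464651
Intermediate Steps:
D(Q) = 9
1191 - (346 - 1412)*(D(15) - 446) = 1191 - (346 - 1412)*(9 - 446) = 1191 - (-1066)*(-437) = 1191 - 1*465842 = 1191 - 465842 = -464651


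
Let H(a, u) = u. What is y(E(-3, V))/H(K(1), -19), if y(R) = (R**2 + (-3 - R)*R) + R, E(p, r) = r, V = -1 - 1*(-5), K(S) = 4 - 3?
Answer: 8/19 ≈ 0.42105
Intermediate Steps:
K(S) = 1
V = 4 (V = -1 + 5 = 4)
y(R) = R + R**2 + R*(-3 - R) (y(R) = (R**2 + R*(-3 - R)) + R = R + R**2 + R*(-3 - R))
y(E(-3, V))/H(K(1), -19) = -2*4/(-19) = -8*(-1/19) = 8/19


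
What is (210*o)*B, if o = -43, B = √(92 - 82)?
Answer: -9030*√10 ≈ -28555.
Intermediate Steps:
B = √10 ≈ 3.1623
(210*o)*B = (210*(-43))*√10 = -9030*√10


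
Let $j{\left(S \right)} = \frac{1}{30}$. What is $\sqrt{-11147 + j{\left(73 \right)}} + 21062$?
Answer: $21062 + \frac{i \sqrt{10032270}}{30} \approx 21062.0 + 105.58 i$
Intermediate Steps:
$j{\left(S \right)} = \frac{1}{30}$
$\sqrt{-11147 + j{\left(73 \right)}} + 21062 = \sqrt{-11147 + \frac{1}{30}} + 21062 = \sqrt{- \frac{334409}{30}} + 21062 = \frac{i \sqrt{10032270}}{30} + 21062 = 21062 + \frac{i \sqrt{10032270}}{30}$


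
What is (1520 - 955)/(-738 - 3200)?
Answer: -565/3938 ≈ -0.14347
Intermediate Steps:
(1520 - 955)/(-738 - 3200) = 565/(-3938) = 565*(-1/3938) = -565/3938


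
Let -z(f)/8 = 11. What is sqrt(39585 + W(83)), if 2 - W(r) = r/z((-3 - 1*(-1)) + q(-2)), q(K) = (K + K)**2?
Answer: sqrt(76642258)/44 ≈ 198.97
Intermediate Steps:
q(K) = 4*K**2 (q(K) = (2*K)**2 = 4*K**2)
z(f) = -88 (z(f) = -8*11 = -88)
W(r) = 2 + r/88 (W(r) = 2 - r/(-88) = 2 - r*(-1)/88 = 2 - (-1)*r/88 = 2 + r/88)
sqrt(39585 + W(83)) = sqrt(39585 + (2 + (1/88)*83)) = sqrt(39585 + (2 + 83/88)) = sqrt(39585 + 259/88) = sqrt(3483739/88) = sqrt(76642258)/44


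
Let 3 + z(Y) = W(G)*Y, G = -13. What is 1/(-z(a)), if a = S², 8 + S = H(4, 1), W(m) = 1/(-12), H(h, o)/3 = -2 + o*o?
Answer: 12/157 ≈ 0.076433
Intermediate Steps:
H(h, o) = -6 + 3*o² (H(h, o) = 3*(-2 + o*o) = 3*(-2 + o²) = -6 + 3*o²)
W(m) = -1/12
S = -11 (S = -8 + (-6 + 3*1²) = -8 + (-6 + 3*1) = -8 + (-6 + 3) = -8 - 3 = -11)
a = 121 (a = (-11)² = 121)
z(Y) = -3 - Y/12
1/(-z(a)) = 1/(-(-3 - 1/12*121)) = 1/(-(-3 - 121/12)) = 1/(-1*(-157/12)) = 1/(157/12) = 12/157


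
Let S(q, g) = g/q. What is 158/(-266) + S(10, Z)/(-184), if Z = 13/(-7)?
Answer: -145113/244720 ≈ -0.59298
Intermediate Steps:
Z = -13/7 (Z = 13*(-1/7) = -13/7 ≈ -1.8571)
158/(-266) + S(10, Z)/(-184) = 158/(-266) - 13/7/10/(-184) = 158*(-1/266) - 13/7*1/10*(-1/184) = -79/133 - 13/70*(-1/184) = -79/133 + 13/12880 = -145113/244720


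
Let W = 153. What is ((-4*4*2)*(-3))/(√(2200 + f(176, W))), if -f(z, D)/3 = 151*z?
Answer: -24*I*√19382/9691 ≈ -0.34478*I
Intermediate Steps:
f(z, D) = -453*z
((-4*4*2)*(-3))/(√(2200 + f(176, W))) = ((-4*4*2)*(-3))/(√(2200 - 453*176)) = (-16*2*(-3))/(√(2200 - 79728)) = (-32*(-3))/(√(-77528)) = 96/((2*I*√19382)) = 96*(-I*√19382/38764) = -24*I*√19382/9691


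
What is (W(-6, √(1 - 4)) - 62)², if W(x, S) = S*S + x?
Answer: 5041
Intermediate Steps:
W(x, S) = x + S² (W(x, S) = S² + x = x + S²)
(W(-6, √(1 - 4)) - 62)² = ((-6 + (√(1 - 4))²) - 62)² = ((-6 + (√(-3))²) - 62)² = ((-6 + (I*√3)²) - 62)² = ((-6 - 3) - 62)² = (-9 - 62)² = (-71)² = 5041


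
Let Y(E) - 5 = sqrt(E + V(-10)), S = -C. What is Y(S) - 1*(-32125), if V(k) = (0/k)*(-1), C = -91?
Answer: 32130 + sqrt(91) ≈ 32140.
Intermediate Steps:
S = 91 (S = -1*(-91) = 91)
V(k) = 0 (V(k) = 0*(-1) = 0)
Y(E) = 5 + sqrt(E) (Y(E) = 5 + sqrt(E + 0) = 5 + sqrt(E))
Y(S) - 1*(-32125) = (5 + sqrt(91)) - 1*(-32125) = (5 + sqrt(91)) + 32125 = 32130 + sqrt(91)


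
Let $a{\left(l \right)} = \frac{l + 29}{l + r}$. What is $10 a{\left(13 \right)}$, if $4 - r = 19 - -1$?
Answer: $-140$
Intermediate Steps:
$r = -16$ ($r = 4 - \left(19 - -1\right) = 4 - \left(19 + 1\right) = 4 - 20 = -16$)
$a{\left(l \right)} = \frac{29 + l}{-16 + l}$ ($a{\left(l \right)} = \frac{l + 29}{l - 16} = \frac{29 + l}{-16 + l}$)
$10 a{\left(13 \right)} = 10 \frac{29 + 13}{-16 + 13} = 10 \frac{1}{-3} \cdot 42 = 10 \left(\left(- \frac{1}{3}\right) 42\right) = 10 \left(-14\right) = -140$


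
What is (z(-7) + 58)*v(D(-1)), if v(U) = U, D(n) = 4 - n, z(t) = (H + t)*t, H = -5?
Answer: 710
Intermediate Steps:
z(t) = t*(-5 + t) (z(t) = (-5 + t)*t = t*(-5 + t))
(z(-7) + 58)*v(D(-1)) = (-7*(-5 - 7) + 58)*(4 - 1*(-1)) = (-7*(-12) + 58)*(4 + 1) = (84 + 58)*5 = 142*5 = 710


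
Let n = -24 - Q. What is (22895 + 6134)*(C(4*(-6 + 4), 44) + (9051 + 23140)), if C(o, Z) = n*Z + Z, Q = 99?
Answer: 778644867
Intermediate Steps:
n = -123 (n = -24 - 1*99 = -24 - 99 = -123)
C(o, Z) = -122*Z (C(o, Z) = -123*Z + Z = -122*Z)
(22895 + 6134)*(C(4*(-6 + 4), 44) + (9051 + 23140)) = (22895 + 6134)*(-122*44 + (9051 + 23140)) = 29029*(-5368 + 32191) = 29029*26823 = 778644867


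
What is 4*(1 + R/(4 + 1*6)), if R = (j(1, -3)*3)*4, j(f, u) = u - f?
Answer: -76/5 ≈ -15.200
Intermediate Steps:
R = -48 (R = ((-3 - 1*1)*3)*4 = ((-3 - 1)*3)*4 = -4*3*4 = -12*4 = -48)
4*(1 + R/(4 + 1*6)) = 4*(1 - 48/(4 + 1*6)) = 4*(1 - 48/(4 + 6)) = 4*(1 - 48/10) = 4*(1 - 48*⅒) = 4*(1 - 24/5) = 4*(-19/5) = -76/5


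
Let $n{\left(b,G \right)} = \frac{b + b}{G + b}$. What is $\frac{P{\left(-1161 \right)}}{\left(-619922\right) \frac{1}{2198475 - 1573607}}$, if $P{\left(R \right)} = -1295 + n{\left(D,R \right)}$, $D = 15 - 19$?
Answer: $\frac{471358865478}{361104565} \approx 1305.3$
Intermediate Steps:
$D = -4$
$n{\left(b,G \right)} = \frac{2 b}{G + b}$
$P{\left(R \right)} = -1295 - \frac{8}{-4 + R}$ ($P{\left(R \right)} = -1295 + 2 \left(-4\right) \frac{1}{R - 4} = -1295 + 2 \left(-4\right) \frac{1}{-4 + R} = -1295 - \frac{8}{-4 + R}$)
$\frac{P{\left(-1161 \right)}}{\left(-619922\right) \frac{1}{2198475 - 1573607}} = \frac{\frac{1}{-4 - 1161} \left(5172 - -1503495\right)}{\left(-619922\right) \frac{1}{2198475 - 1573607}} = \frac{\frac{1}{-1165} \left(5172 + 1503495\right)}{\left(-619922\right) \frac{1}{624868}} = \frac{\left(- \frac{1}{1165}\right) 1508667}{\left(-619922\right) \frac{1}{624868}} = - \frac{1508667}{1165 \left(- \frac{309961}{312434}\right)} = \left(- \frac{1508667}{1165}\right) \left(- \frac{312434}{309961}\right) = \frac{471358865478}{361104565}$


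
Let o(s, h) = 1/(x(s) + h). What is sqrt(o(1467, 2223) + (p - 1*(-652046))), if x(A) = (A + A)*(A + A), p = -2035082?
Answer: I*sqrt(11393461434857271233)/2870193 ≈ 1176.0*I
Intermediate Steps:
x(A) = 4*A**2 (x(A) = (2*A)*(2*A) = 4*A**2)
o(s, h) = 1/(h + 4*s**2) (o(s, h) = 1/(4*s**2 + h) = 1/(h + 4*s**2))
sqrt(o(1467, 2223) + (p - 1*(-652046))) = sqrt(1/(2223 + 4*1467**2) + (-2035082 - 1*(-652046))) = sqrt(1/(2223 + 4*2152089) + (-2035082 + 652046)) = sqrt(1/(2223 + 8608356) - 1383036) = sqrt(1/8610579 - 1383036) = sqrt(-11908740737843/8610579) = I*sqrt(11393461434857271233)/2870193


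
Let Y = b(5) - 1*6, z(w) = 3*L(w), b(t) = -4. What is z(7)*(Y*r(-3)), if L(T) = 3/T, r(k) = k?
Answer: 270/7 ≈ 38.571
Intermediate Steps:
z(w) = 9/w (z(w) = 3*(3/w) = 9/w)
Y = -10 (Y = -4 - 1*6 = -4 - 6 = -10)
z(7)*(Y*r(-3)) = (9/7)*(-10*(-3)) = (9*(1/7))*30 = (9/7)*30 = 270/7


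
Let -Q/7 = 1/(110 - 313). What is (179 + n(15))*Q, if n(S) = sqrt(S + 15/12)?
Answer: 179/29 + sqrt(65)/58 ≈ 6.3114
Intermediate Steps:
Q = 1/29 (Q = -7/(110 - 313) = -7/(-203) = -7*(-1/203) = 1/29 ≈ 0.034483)
n(S) = sqrt(5/4 + S) (n(S) = sqrt(S + 15*(1/12)) = sqrt(S + 5/4) = sqrt(5/4 + S))
(179 + n(15))*Q = (179 + sqrt(5 + 4*15)/2)*(1/29) = (179 + sqrt(5 + 60)/2)*(1/29) = (179 + sqrt(65)/2)*(1/29) = 179/29 + sqrt(65)/58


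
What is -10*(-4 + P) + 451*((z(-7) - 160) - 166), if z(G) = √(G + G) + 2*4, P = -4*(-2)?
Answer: -143458 + 451*I*√14 ≈ -1.4346e+5 + 1687.5*I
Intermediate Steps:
P = 8
z(G) = 8 + √2*√G (z(G) = √(2*G) + 8 = √2*√G + 8 = 8 + √2*√G)
-10*(-4 + P) + 451*((z(-7) - 160) - 166) = -10*(-4 + 8) + 451*(((8 + √2*√(-7)) - 160) - 166) = -10*4 + 451*(((8 + √2*(I*√7)) - 160) - 166) = -40 + 451*(((8 + I*√14) - 160) - 166) = -40 + 451*((-152 + I*√14) - 166) = -40 + 451*(-318 + I*√14) = -40 + (-143418 + 451*I*√14) = -143458 + 451*I*√14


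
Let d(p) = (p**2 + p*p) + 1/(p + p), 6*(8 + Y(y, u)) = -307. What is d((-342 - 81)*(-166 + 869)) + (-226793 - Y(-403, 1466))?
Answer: 52591616041775533/297369 ≈ 1.7686e+11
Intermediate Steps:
Y(y, u) = -355/6 (Y(y, u) = -8 + (1/6)*(-307) = -8 - 307/6 = -355/6)
d(p) = 1/(2*p) + 2*p**2 (d(p) = (p**2 + p**2) + 1/(2*p) = 2*p**2 + 1/(2*p) = 1/(2*p) + 2*p**2)
d((-342 - 81)*(-166 + 869)) + (-226793 - Y(-403, 1466)) = (1 + 4*((-342 - 81)*(-166 + 869))**3)/(2*(((-342 - 81)*(-166 + 869)))) + (-226793 - 1*(-355/6)) = (1 + 4*(-423*703)**3)/(2*((-423*703))) + (-226793 + 355/6) = (1/2)*(1 + 4*(-297369)**3)/(-297369) - 1360403/6 = (1/2)*(-1/297369)*(1 + 4*(-26295841732694409)) - 1360403/6 = (1/2)*(-1/297369)*(1 - 105183366930777636) - 1360403/6 = (1/2)*(-1/297369)*(-105183366930777635) - 1360403/6 = 105183366930777635/594738 - 1360403/6 = 52591616041775533/297369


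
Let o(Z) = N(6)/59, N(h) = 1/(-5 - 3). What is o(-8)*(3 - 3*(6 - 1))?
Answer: 3/118 ≈ 0.025424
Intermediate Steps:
N(h) = -⅛ (N(h) = 1/(-8) = -⅛)
o(Z) = -1/472 (o(Z) = -⅛/59 = -⅛*1/59 = -1/472)
o(-8)*(3 - 3*(6 - 1)) = -(3 - 3*(6 - 1))/472 = -(3 - 3*5)/472 = -(3 - 15)/472 = -1/472*(-12) = 3/118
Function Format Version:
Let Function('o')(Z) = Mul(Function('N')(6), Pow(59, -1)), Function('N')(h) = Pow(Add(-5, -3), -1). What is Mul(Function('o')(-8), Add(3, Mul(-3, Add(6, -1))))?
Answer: Rational(3, 118) ≈ 0.025424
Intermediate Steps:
Function('N')(h) = Rational(-1, 8) (Function('N')(h) = Pow(-8, -1) = Rational(-1, 8))
Function('o')(Z) = Rational(-1, 472) (Function('o')(Z) = Mul(Rational(-1, 8), Pow(59, -1)) = Mul(Rational(-1, 8), Rational(1, 59)) = Rational(-1, 472))
Mul(Function('o')(-8), Add(3, Mul(-3, Add(6, -1)))) = Mul(Rational(-1, 472), Add(3, Mul(-3, Add(6, -1)))) = Mul(Rational(-1, 472), Add(3, Mul(-3, 5))) = Mul(Rational(-1, 472), Add(3, -15)) = Mul(Rational(-1, 472), -12) = Rational(3, 118)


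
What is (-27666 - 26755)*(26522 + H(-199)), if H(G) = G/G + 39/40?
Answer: -57738449739/40 ≈ -1.4435e+9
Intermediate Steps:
H(G) = 79/40 (H(G) = 1 + 39*(1/40) = 1 + 39/40 = 79/40)
(-27666 - 26755)*(26522 + H(-199)) = (-27666 - 26755)*(26522 + 79/40) = -54421*1060959/40 = -57738449739/40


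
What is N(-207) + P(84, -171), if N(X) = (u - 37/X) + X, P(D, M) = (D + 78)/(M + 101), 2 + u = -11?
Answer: -1609372/7245 ≈ -222.14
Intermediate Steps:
u = -13 (u = -2 - 11 = -13)
P(D, M) = (78 + D)/(101 + M)
N(X) = -13 + X - 37/X (N(X) = (-13 - 37/X) + X = -13 + X - 37/X)
N(-207) + P(84, -171) = (-13 - 207 - 37/(-207)) + (78 + 84)/(101 - 171) = (-13 - 207 - 37*(-1/207)) + 162/(-70) = (-13 - 207 + 37/207) - 1/70*162 = -45503/207 - 81/35 = -1609372/7245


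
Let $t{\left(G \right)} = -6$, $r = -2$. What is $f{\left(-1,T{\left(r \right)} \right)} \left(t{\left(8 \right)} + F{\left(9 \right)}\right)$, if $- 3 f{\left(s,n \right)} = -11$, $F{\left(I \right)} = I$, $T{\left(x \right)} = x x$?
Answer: $11$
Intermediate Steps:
$T{\left(x \right)} = x^{2}$
$f{\left(s,n \right)} = \frac{11}{3}$ ($f{\left(s,n \right)} = \left(- \frac{1}{3}\right) \left(-11\right) = \frac{11}{3}$)
$f{\left(-1,T{\left(r \right)} \right)} \left(t{\left(8 \right)} + F{\left(9 \right)}\right) = \frac{11 \left(-6 + 9\right)}{3} = \frac{11}{3} \cdot 3 = 11$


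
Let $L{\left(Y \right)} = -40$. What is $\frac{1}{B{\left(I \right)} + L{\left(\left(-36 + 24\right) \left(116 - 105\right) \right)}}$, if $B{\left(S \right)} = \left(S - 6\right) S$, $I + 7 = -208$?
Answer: $\frac{1}{47475} \approx 2.1064 \cdot 10^{-5}$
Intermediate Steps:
$I = -215$ ($I = -7 - 208 = -215$)
$B{\left(S \right)} = S \left(-6 + S\right)$ ($B{\left(S \right)} = \left(-6 + S\right) S = S \left(-6 + S\right)$)
$\frac{1}{B{\left(I \right)} + L{\left(\left(-36 + 24\right) \left(116 - 105\right) \right)}} = \frac{1}{- 215 \left(-6 - 215\right) - 40} = \frac{1}{\left(-215\right) \left(-221\right) - 40} = \frac{1}{47515 - 40} = \frac{1}{47475}$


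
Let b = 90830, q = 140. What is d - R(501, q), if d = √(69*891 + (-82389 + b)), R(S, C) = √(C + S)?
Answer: -√641 + 4*√4370 ≈ 239.11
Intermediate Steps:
d = 4*√4370 (d = √(69*891 + (-82389 + 90830)) = √(61479 + 8441) = √69920 = 4*√4370 ≈ 264.42)
d - R(501, q) = 4*√4370 - √(140 + 501) = 4*√4370 - √641 = -√641 + 4*√4370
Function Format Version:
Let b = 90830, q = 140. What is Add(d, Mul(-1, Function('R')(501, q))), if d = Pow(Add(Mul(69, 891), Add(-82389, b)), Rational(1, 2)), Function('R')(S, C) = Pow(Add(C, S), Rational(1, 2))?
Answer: Add(Mul(-1, Pow(641, Rational(1, 2))), Mul(4, Pow(4370, Rational(1, 2)))) ≈ 239.11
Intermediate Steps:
d = Mul(4, Pow(4370, Rational(1, 2))) (d = Pow(Add(Mul(69, 891), Add(-82389, 90830)), Rational(1, 2)) = Pow(Add(61479, 8441), Rational(1, 2)) = Pow(69920, Rational(1, 2)) = Mul(4, Pow(4370, Rational(1, 2))) ≈ 264.42)
Add(d, Mul(-1, Function('R')(501, q))) = Add(Mul(4, Pow(4370, Rational(1, 2))), Mul(-1, Pow(Add(140, 501), Rational(1, 2)))) = Add(Mul(4, Pow(4370, Rational(1, 2))), Mul(-1, Pow(641, Rational(1, 2)))) = Add(Mul(-1, Pow(641, Rational(1, 2))), Mul(4, Pow(4370, Rational(1, 2))))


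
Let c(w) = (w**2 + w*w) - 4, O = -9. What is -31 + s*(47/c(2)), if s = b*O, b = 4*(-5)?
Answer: 2084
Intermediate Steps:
b = -20
c(w) = -4 + 2*w**2 (c(w) = (w**2 + w**2) - 4 = 2*w**2 - 4 = -4 + 2*w**2)
s = 180 (s = -20*(-9) = 180)
-31 + s*(47/c(2)) = -31 + 180*(47/(-4 + 2*2**2)) = -31 + 180*(47/(-4 + 2*4)) = -31 + 180*(47/(-4 + 8)) = -31 + 180*(47/4) = -31 + 2115 = 2084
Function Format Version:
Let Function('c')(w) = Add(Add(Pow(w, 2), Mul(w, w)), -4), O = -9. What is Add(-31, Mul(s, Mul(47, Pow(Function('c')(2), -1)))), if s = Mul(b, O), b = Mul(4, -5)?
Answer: 2084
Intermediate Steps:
b = -20
Function('c')(w) = Add(-4, Mul(2, Pow(w, 2))) (Function('c')(w) = Add(Add(Pow(w, 2), Pow(w, 2)), -4) = Add(Mul(2, Pow(w, 2)), -4) = Add(-4, Mul(2, Pow(w, 2))))
s = 180 (s = Mul(-20, -9) = 180)
Add(-31, Mul(s, Mul(47, Pow(Function('c')(2), -1)))) = Add(-31, Mul(180, Mul(47, Pow(Add(-4, Mul(2, Pow(2, 2))), -1)))) = Add(-31, Mul(180, Mul(47, Pow(Add(-4, Mul(2, 4)), -1)))) = Add(-31, Mul(180, Mul(47, Pow(Add(-4, 8), -1)))) = Add(-31, Mul(180, Mul(47, Pow(4, -1)))) = Add(-31, Mul(180, Mul(47, Rational(1, 4)))) = Add(-31, Mul(180, Rational(47, 4))) = Add(-31, 2115) = 2084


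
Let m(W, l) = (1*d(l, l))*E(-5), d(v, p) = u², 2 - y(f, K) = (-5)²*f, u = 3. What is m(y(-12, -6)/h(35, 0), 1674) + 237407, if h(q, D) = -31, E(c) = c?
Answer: 237362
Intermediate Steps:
y(f, K) = 2 - 25*f (y(f, K) = 2 - (-5)²*f = 2 - 25*f)
d(v, p) = 9 (d(v, p) = 3² = 9)
m(W, l) = -45 (m(W, l) = (1*9)*(-5) = 9*(-5) = -45)
m(y(-12, -6)/h(35, 0), 1674) + 237407 = -45 + 237407 = 237362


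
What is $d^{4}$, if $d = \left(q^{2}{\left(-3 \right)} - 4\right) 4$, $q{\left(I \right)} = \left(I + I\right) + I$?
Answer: $8999178496$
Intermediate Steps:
$q{\left(I \right)} = 3 I$ ($q{\left(I \right)} = 2 I + I = 3 I$)
$d = 308$ ($d = \left(\left(3 \left(-3\right)\right)^{2} - 4\right) 4 = \left(\left(-9\right)^{2} - 4\right) 4 = \left(81 - 4\right) 4 = 77 \cdot 4 = 308$)
$d^{4} = 308^{4} = 8999178496$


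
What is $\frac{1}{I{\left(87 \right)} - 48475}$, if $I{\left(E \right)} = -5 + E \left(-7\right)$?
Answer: $- \frac{1}{49089} \approx -2.0371 \cdot 10^{-5}$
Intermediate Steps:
$I{\left(E \right)} = -5 - 7 E$
$\frac{1}{I{\left(87 \right)} - 48475} = \frac{1}{\left(-5 - 609\right) - 48475} = \frac{1}{-614 - 48475} = \frac{1}{-49089} = - \frac{1}{49089}$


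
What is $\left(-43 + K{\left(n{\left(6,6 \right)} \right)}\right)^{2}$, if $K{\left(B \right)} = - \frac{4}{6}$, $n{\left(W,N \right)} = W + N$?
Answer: $\frac{17161}{9} \approx 1906.8$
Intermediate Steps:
$n{\left(W,N \right)} = N + W$
$K{\left(B \right)} = - \frac{2}{3}$ ($K{\left(B \right)} = \left(-4\right) \frac{1}{6} = - \frac{2}{3}$)
$\left(-43 + K{\left(n{\left(6,6 \right)} \right)}\right)^{2} = \left(-43 - \frac{2}{3}\right)^{2} = \left(- \frac{131}{3}\right)^{2} = \frac{17161}{9}$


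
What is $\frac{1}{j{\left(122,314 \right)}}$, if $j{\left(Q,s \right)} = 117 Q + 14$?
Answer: $\frac{1}{14288} \approx 6.9989 \cdot 10^{-5}$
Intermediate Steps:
$j{\left(Q,s \right)} = 14 + 117 Q$
$\frac{1}{j{\left(122,314 \right)}} = \frac{1}{14 + 117 \cdot 122} = \frac{1}{14 + 14274} = \frac{1}{14288}$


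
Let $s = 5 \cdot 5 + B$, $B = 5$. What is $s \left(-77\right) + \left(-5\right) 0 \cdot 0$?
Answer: $-2310$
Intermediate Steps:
$s = 30$ ($s = 5 \cdot 5 + 5 = 25 + 5 = 30$)
$s \left(-77\right) + \left(-5\right) 0 \cdot 0 = 30 \left(-77\right) + \left(-5\right) 0 \cdot 0 = -2310 + 0 \cdot 0 = -2310 + 0 = -2310$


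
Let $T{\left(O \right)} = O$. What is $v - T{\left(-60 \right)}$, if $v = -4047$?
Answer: $-3987$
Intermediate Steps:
$v - T{\left(-60 \right)} = -4047 - -60 = -4047 + 60 = -3987$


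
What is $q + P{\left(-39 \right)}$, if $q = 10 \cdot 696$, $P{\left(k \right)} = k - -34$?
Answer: $6955$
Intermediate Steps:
$P{\left(k \right)} = 34 + k$ ($P{\left(k \right)} = k + 34 = 34 + k$)
$q = 6960$
$q + P{\left(-39 \right)} = 6960 + \left(34 - 39\right) = 6960 - 5 = 6955$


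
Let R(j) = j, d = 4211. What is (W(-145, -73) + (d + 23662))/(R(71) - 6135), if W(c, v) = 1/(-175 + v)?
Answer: -6912503/1503872 ≈ -4.5965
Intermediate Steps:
(W(-145, -73) + (d + 23662))/(R(71) - 6135) = (1/(-175 - 73) + (4211 + 23662))/(71 - 6135) = (1/(-248) + 27873)/(-6064) = (-1/248 + 27873)*(-1/6064) = (6912503/248)*(-1/6064) = -6912503/1503872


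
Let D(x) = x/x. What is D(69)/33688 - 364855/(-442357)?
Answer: 12291677597/14902122616 ≈ 0.82483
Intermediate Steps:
D(x) = 1
D(69)/33688 - 364855/(-442357) = 1/33688 - 364855/(-442357) = 1*(1/33688) - 364855*(-1/442357) = 1/33688 + 364855/442357 = 12291677597/14902122616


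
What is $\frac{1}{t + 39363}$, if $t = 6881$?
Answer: $\frac{1}{46244} \approx 2.1624 \cdot 10^{-5}$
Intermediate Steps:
$\frac{1}{t + 39363} = \frac{1}{6881 + 39363} = \frac{1}{46244}$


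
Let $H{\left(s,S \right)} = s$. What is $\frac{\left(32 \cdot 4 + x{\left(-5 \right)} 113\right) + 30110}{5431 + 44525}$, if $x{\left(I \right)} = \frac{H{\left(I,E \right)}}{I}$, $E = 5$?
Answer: $\frac{10117}{16652} \approx 0.60755$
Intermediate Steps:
$x{\left(I \right)} = 1$ ($x{\left(I \right)} = \frac{I}{I} = 1$)
$\frac{\left(32 \cdot 4 + x{\left(-5 \right)} 113\right) + 30110}{5431 + 44525} = \frac{\left(32 \cdot 4 + 1 \cdot 113\right) + 30110}{5431 + 44525} = \frac{\left(128 + 113\right) + 30110}{49956} = \left(241 + 30110\right) \frac{1}{49956} = 30351 \cdot \frac{1}{49956} = \frac{10117}{16652}$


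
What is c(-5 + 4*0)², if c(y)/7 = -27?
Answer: 35721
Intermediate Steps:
c(y) = -189 (c(y) = 7*(-27) = -189)
c(-5 + 4*0)² = (-189)² = 35721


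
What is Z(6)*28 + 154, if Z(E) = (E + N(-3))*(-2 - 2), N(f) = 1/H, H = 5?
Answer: -2702/5 ≈ -540.40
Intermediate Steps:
N(f) = 1/5
Z(E) = -4/5 - 4*E (Z(E) = (E + 1/5)*(-2 - 2) = (1/5 + E)*(-4) = -4/5 - 4*E)
Z(6)*28 + 154 = (-4/5 - 4*6)*28 + 154 = (-4/5 - 24)*28 + 154 = -124/5*28 + 154 = -3472/5 + 154 = -2702/5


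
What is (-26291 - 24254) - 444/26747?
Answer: -1351927559/26747 ≈ -50545.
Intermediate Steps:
(-26291 - 24254) - 444/26747 = -50545 - 444*1/26747 = -50545 - 444/26747 = -1351927559/26747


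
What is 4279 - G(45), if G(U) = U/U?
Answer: 4278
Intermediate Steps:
G(U) = 1
4279 - G(45) = 4279 - 1*1 = 4279 - 1 = 4278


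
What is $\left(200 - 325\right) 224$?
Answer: $-28000$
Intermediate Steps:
$\left(200 - 325\right) 224 = \left(-125\right) 224 = -28000$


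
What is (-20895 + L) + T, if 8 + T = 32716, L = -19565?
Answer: -7752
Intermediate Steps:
T = 32708 (T = -8 + 32716 = 32708)
(-20895 + L) + T = (-20895 - 19565) + 32708 = -40460 + 32708 = -7752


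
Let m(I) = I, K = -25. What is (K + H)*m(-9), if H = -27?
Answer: 468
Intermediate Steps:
(K + H)*m(-9) = (-25 - 27)*(-9) = -52*(-9) = 468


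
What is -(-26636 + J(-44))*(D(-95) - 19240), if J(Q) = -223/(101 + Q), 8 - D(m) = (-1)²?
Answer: -9734943225/19 ≈ -5.1237e+8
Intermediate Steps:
D(m) = 7 (D(m) = 8 - 1*(-1)² = 8 - 1*1 = 8 - 1 = 7)
-(-26636 + J(-44))*(D(-95) - 19240) = -(-26636 - 223/(101 - 44))*(7 - 19240) = -(-26636 - 223/57)*(-19233) = -(-1518475)*(-19233)/57 = -1*9734943225/19 = -9734943225/19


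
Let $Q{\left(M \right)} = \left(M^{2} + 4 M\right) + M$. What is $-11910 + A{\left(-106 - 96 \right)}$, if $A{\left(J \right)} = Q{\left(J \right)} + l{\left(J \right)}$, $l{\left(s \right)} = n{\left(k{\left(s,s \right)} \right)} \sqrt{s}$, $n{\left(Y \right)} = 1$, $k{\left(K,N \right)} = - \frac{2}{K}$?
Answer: $27884 + i \sqrt{202} \approx 27884.0 + 14.213 i$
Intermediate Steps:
$Q{\left(M \right)} = M^{2} + 5 M$
$l{\left(s \right)} = \sqrt{s}$ ($l{\left(s \right)} = 1 \sqrt{s} = \sqrt{s}$)
$A{\left(J \right)} = \sqrt{J} + J \left(5 + J\right)$ ($A{\left(J \right)} = J \left(5 + J\right) + \sqrt{J} = \sqrt{J} + J \left(5 + J\right)$)
$-11910 + A{\left(-106 - 96 \right)} = -11910 + \left(\sqrt{-106 - 96} + \left(-106 - 96\right) \left(5 - 202\right)\right) = -11910 - \left(202 \left(5 - 202\right) - i \sqrt{202}\right) = -11910 + \left(i \sqrt{202} - -39794\right) = -11910 + \left(i \sqrt{202} + 39794\right) = -11910 + \left(39794 + i \sqrt{202}\right) = 27884 + i \sqrt{202}$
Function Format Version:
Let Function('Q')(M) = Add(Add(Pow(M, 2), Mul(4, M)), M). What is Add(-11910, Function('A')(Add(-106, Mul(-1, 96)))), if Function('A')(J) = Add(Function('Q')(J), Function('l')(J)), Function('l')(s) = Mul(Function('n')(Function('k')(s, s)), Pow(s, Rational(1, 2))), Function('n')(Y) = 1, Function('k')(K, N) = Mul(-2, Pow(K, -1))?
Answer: Add(27884, Mul(I, Pow(202, Rational(1, 2)))) ≈ Add(27884., Mul(14.213, I))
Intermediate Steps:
Function('Q')(M) = Add(Pow(M, 2), Mul(5, M))
Function('l')(s) = Pow(s, Rational(1, 2)) (Function('l')(s) = Mul(1, Pow(s, Rational(1, 2))) = Pow(s, Rational(1, 2)))
Function('A')(J) = Add(Pow(J, Rational(1, 2)), Mul(J, Add(5, J))) (Function('A')(J) = Add(Mul(J, Add(5, J)), Pow(J, Rational(1, 2))) = Add(Pow(J, Rational(1, 2)), Mul(J, Add(5, J))))
Add(-11910, Function('A')(Add(-106, Mul(-1, 96)))) = Add(-11910, Add(Pow(Add(-106, Mul(-1, 96)), Rational(1, 2)), Mul(Add(-106, Mul(-1, 96)), Add(5, Add(-106, Mul(-1, 96)))))) = Add(-11910, Add(Pow(Add(-106, -96), Rational(1, 2)), Mul(Add(-106, -96), Add(5, Add(-106, -96))))) = Add(-11910, Add(Pow(-202, Rational(1, 2)), Mul(-202, Add(5, -202)))) = Add(-11910, Add(Mul(I, Pow(202, Rational(1, 2))), Mul(-202, -197))) = Add(-11910, Add(Mul(I, Pow(202, Rational(1, 2))), 39794)) = Add(-11910, Add(39794, Mul(I, Pow(202, Rational(1, 2))))) = Add(27884, Mul(I, Pow(202, Rational(1, 2))))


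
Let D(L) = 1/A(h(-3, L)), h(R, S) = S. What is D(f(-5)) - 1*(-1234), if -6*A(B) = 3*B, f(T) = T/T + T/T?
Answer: 1233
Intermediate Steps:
f(T) = 2 (f(T) = 1 + 1 = 2)
A(B) = -B/2
D(L) = -2/L (D(L) = 1/(-L/2) = -2/L)
D(f(-5)) - 1*(-1234) = -2/2 - 1*(-1234) = -2*½ + 1234 = -1 + 1234 = 1233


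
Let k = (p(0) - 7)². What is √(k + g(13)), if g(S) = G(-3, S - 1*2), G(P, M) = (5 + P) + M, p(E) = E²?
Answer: √62 ≈ 7.8740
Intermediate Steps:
G(P, M) = 5 + M + P
g(S) = S (g(S) = 5 + (S - 1*2) - 3 = 5 + (S - 2) - 3 = 5 + (-2 + S) - 3 = S)
k = 49 (k = (0² - 7)² = (0 - 7)² = (-7)² = 49)
√(k + g(13)) = √(49 + 13) = √62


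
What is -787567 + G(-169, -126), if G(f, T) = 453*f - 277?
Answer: -864401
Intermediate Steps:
G(f, T) = -277 + 453*f
-787567 + G(-169, -126) = -787567 + (-277 + 453*(-169)) = -787567 + (-277 - 76557) = -787567 - 76834 = -864401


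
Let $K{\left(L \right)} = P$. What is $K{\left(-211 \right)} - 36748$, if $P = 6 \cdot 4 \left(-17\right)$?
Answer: $-37156$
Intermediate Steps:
$P = -408$ ($P = 24 \left(-17\right) = -408$)
$K{\left(L \right)} = -408$
$K{\left(-211 \right)} - 36748 = -408 - 36748 = -37156$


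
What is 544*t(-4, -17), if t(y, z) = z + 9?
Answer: -4352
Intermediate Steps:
t(y, z) = 9 + z
544*t(-4, -17) = 544*(9 - 17) = 544*(-8) = -4352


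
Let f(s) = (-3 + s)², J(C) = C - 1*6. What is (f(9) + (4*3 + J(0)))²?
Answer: 1764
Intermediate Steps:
J(C) = -6 + C (J(C) = C - 6 = -6 + C)
(f(9) + (4*3 + J(0)))² = ((-3 + 9)² + (4*3 + (-6 + 0)))² = (6² + (12 - 6))² = (36 + 6)² = 42² = 1764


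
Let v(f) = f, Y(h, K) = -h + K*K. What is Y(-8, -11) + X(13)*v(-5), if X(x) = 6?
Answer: 99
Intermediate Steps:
Y(h, K) = K² - h (Y(h, K) = -h + K² = K² - h)
Y(-8, -11) + X(13)*v(-5) = ((-11)² - 1*(-8)) + 6*(-5) = (121 + 8) - 30 = 129 - 30 = 99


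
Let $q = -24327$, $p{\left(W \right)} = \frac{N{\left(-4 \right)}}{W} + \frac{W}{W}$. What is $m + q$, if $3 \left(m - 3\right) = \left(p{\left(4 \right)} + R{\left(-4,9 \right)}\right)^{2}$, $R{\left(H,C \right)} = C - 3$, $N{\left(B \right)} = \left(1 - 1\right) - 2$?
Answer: $- \frac{291719}{12} \approx -24310.0$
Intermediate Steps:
$N{\left(B \right)} = -2$ ($N{\left(B \right)} = 0 - 2 = -2$)
$R{\left(H,C \right)} = -3 + C$
$p{\left(W \right)} = 1 - \frac{2}{W}$ ($p{\left(W \right)} = - \frac{2}{W} + \frac{W}{W} = - \frac{2}{W} + 1 = 1 - \frac{2}{W}$)
$m = \frac{205}{12}$ ($m = 3 + \frac{\left(\frac{-2 + 4}{4} + \left(-3 + 9\right)\right)^{2}}{3} = 3 + \frac{\left(\frac{1}{4} \cdot 2 + 6\right)^{2}}{3} = 3 + \frac{\left(\frac{1}{2} + 6\right)^{2}}{3} = 3 + \frac{\left(\frac{13}{2}\right)^{2}}{3} = 3 + \frac{1}{3} \cdot \frac{169}{4} = 3 + \frac{169}{12} = \frac{205}{12} \approx 17.083$)
$m + q = \frac{205}{12} - 24327 = - \frac{291719}{12}$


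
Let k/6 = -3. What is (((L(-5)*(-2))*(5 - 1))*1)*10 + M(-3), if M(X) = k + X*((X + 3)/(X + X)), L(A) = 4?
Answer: -338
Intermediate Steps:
k = -18 (k = 6*(-3) = -18)
M(X) = -33/2 + X/2 (M(X) = -18 + X*((X + 3)/(X + X)) = -18 + X*((3 + X)/((2*X))) = -18 + X*((3 + X)*(1/(2*X))) = -18 + X*((3 + X)/(2*X)) = -18 + (3/2 + X/2) = -33/2 + X/2)
(((L(-5)*(-2))*(5 - 1))*1)*10 + M(-3) = (((4*(-2))*(5 - 1))*1)*10 + (-33/2 + (1/2)*(-3)) = (-8*4*1)*10 + (-33/2 - 3/2) = -32*1*10 - 18 = -32*10 - 18 = -320 - 18 = -338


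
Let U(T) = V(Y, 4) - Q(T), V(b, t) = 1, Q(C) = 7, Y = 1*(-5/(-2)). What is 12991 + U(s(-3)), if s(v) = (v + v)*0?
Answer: 12985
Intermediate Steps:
Y = 5/2 (Y = 1*(-5*(-1/2)) = 1*(5/2) = 5/2 ≈ 2.5000)
s(v) = 0 (s(v) = (2*v)*0 = 0)
U(T) = -6 (U(T) = 1 - 1*7 = 1 - 7 = -6)
12991 + U(s(-3)) = 12991 - 6 = 12985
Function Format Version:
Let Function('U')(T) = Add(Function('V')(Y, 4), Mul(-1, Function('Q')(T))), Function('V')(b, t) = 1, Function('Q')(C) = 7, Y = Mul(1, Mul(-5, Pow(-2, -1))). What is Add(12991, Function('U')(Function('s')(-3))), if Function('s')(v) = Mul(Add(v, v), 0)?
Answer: 12985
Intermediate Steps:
Y = Rational(5, 2) (Y = Mul(1, Mul(-5, Rational(-1, 2))) = Mul(1, Rational(5, 2)) = Rational(5, 2) ≈ 2.5000)
Function('s')(v) = 0 (Function('s')(v) = Mul(Mul(2, v), 0) = 0)
Function('U')(T) = -6 (Function('U')(T) = Add(1, Mul(-1, 7)) = Add(1, -7) = -6)
Add(12991, Function('U')(Function('s')(-3))) = Add(12991, -6) = 12985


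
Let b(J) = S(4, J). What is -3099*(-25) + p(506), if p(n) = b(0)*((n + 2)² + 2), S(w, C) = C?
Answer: 77475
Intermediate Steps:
b(J) = J
p(n) = 0 (p(n) = 0*((n + 2)² + 2) = 0*((2 + n)² + 2) = 0*(2 + (2 + n)²) = 0)
-3099*(-25) + p(506) = -3099*(-25) + 0 = 77475 + 0 = 77475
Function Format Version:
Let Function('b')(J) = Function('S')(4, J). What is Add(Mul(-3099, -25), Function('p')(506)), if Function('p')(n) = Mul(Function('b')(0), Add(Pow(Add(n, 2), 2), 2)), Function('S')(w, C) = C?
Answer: 77475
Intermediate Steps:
Function('b')(J) = J
Function('p')(n) = 0 (Function('p')(n) = Mul(0, Add(Pow(Add(n, 2), 2), 2)) = Mul(0, Add(Pow(Add(2, n), 2), 2)) = Mul(0, Add(2, Pow(Add(2, n), 2))) = 0)
Add(Mul(-3099, -25), Function('p')(506)) = Add(Mul(-3099, -25), 0) = Add(77475, 0) = 77475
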